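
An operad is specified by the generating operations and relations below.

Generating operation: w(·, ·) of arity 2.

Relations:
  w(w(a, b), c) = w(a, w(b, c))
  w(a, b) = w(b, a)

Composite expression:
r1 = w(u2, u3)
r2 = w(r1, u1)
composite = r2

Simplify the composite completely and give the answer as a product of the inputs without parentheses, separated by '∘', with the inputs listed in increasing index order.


Both nesting and order wash out for w; what remains is which u's occur.
w(u2, u3) spells out as u2 ∘ u3
w(w(u2, u3), u1) spells out as u2 ∘ u3 ∘ u1
the factors in increasing index order: u1 ∘ u2 ∘ u3

u1 ∘ u2 ∘ u3


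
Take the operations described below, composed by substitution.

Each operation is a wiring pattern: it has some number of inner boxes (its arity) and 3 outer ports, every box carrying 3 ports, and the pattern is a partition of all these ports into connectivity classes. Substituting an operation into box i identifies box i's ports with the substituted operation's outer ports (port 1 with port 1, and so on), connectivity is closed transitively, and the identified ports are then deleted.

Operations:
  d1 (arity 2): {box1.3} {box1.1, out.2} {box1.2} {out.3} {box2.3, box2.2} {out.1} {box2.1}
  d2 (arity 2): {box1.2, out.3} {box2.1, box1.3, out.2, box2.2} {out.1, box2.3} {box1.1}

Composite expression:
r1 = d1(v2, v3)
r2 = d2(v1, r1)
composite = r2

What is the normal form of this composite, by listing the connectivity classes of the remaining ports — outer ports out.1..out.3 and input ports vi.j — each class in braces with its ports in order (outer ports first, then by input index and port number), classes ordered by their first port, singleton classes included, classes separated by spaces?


{out.1} {out.2, v1.3, v2.1} {out.3, v1.2} {v1.1} {v2.2} {v2.3} {v3.1} {v3.2, v3.3}

Substituting into d2 glues patterns; closure does the rest.
through d1, on inputs (v2, v3): {out.1} {out.2, v2.1} {out.3} {v2.2} {v2.3} {v3.1} {v3.2, v3.3} (out.j = stage outer ports)
through d2, on inputs (v1, v2, v3): {out.1} {out.2, v1.3, v2.1} {out.3, v1.2} {v1.1} {v2.2} {v2.3} {v3.1} {v3.2, v3.3} (out.j = stage outer ports)


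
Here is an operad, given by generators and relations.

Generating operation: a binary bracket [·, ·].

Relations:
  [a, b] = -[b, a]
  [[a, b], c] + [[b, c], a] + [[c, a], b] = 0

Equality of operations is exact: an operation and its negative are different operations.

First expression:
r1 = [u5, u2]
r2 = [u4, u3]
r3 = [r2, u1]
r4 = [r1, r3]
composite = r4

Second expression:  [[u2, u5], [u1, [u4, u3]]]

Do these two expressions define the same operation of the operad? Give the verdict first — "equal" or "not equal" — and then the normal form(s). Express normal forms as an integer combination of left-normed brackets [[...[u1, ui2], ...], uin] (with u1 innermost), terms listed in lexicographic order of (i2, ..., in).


equal: each reduces to [[[[u1, u3], u4], u2], u5] - [[[[u1, u3], u4], u5], u2] - [[[[u1, u4], u3], u2], u5] + [[[[u1, u4], u3], u5], u2]

In normal form, the first expression is [[[[u1, u3], u4], u2], u5] - [[[[u1, u3], u4], u5], u2] - [[[[u1, u4], u3], u2], u5] + [[[[u1, u4], u3], u5], u2]
In normal form, the second expression is [[[[u1, u3], u4], u2], u5] - [[[[u1, u3], u4], u5], u2] - [[[[u1, u4], u3], u2], u5] + [[[[u1, u4], u3], u5], u2]
One common form — equal.


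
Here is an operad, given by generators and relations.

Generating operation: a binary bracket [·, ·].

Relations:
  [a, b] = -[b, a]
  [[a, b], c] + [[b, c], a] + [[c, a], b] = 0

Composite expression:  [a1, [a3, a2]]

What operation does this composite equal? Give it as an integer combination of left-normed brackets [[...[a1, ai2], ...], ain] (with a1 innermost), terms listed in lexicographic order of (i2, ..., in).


-[[a1, a2], a3] + [[a1, a3], a2]

Skip Jacobi rewriting: expand, keep a1-initial words, read off terms.
Composite bracket: [a1, [a3, a2]]
Expanding via [a, b] = ab - ba: 4 signed words (2^2 = 4).
Words beginning with a1 determine it all:
  a1a2a3 appears with sign -1, giving the term -[[a1, a2], a3]
  a1a3a2 appears with sign +1, giving the term +[[a1, a3], a2]


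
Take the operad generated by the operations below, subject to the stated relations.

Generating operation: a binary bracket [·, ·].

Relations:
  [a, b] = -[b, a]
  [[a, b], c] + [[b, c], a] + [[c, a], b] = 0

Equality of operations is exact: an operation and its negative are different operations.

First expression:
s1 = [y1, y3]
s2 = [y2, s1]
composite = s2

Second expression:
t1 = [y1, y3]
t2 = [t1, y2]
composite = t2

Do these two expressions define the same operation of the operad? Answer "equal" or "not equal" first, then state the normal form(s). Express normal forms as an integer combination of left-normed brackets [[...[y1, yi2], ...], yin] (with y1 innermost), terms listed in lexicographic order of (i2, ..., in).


not equal: they reduce to -[[y1, y3], y2] and [[y1, y3], y2]

The first expression reduces to -[[y1, y3], y2]
The second expression reduces to [[y1, y3], y2]
They disagree, so not equal.


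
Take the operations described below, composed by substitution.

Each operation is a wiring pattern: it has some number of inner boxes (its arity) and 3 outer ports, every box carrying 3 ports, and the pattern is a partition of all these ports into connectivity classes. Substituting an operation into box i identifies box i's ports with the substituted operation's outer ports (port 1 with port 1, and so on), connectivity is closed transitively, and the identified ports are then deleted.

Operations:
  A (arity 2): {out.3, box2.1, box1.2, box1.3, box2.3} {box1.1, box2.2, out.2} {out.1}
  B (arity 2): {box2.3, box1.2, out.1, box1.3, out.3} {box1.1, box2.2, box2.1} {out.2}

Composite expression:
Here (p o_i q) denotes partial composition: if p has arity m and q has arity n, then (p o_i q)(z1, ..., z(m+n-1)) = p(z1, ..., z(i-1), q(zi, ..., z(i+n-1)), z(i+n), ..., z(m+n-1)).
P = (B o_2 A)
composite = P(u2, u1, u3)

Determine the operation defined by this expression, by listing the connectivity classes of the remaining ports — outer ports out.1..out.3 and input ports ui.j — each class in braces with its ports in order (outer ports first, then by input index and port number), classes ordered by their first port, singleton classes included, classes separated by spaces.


{out.1, out.3, u1.2, u1.3, u2.2, u2.3, u3.1, u3.3} {out.2} {u1.1, u2.1, u3.2}

After gluing at B, chains via deleted ports link the u-ports.
stage A: inputs (u1, u3), connectivity {out.1} {out.2, u1.1, u3.2} {out.3, u1.2, u1.3, u3.1, u3.3}, out.j its boundary
stage B: inputs (u2, u1, u3), connectivity {out.1, out.3, u1.2, u1.3, u2.2, u2.3, u3.1, u3.3} {out.2} {u1.1, u2.1, u3.2}, out.j its boundary


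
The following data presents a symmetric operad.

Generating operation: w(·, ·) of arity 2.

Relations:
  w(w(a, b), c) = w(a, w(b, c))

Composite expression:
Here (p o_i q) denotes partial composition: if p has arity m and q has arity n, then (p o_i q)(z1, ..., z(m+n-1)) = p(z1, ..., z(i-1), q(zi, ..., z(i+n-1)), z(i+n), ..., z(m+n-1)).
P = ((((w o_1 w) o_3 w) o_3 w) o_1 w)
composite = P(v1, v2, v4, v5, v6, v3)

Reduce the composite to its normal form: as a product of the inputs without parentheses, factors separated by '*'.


v1 * v2 * v4 * v5 * v6 * v3

Associativity of w dissolves the nesting; only the v-input order survives.
w(v1, v2) flattens to v1 * v2
w(w(v1, v2), v4) flattens to v1 * v2 * v4
w(v5, v6) flattens to v5 * v6
w(w(v5, v6), v3) flattens to v5 * v6 * v3
w(w(w(v1, v2), v4), w(w(v5, v6), v3)) flattens to v1 * v2 * v4 * v5 * v6 * v3


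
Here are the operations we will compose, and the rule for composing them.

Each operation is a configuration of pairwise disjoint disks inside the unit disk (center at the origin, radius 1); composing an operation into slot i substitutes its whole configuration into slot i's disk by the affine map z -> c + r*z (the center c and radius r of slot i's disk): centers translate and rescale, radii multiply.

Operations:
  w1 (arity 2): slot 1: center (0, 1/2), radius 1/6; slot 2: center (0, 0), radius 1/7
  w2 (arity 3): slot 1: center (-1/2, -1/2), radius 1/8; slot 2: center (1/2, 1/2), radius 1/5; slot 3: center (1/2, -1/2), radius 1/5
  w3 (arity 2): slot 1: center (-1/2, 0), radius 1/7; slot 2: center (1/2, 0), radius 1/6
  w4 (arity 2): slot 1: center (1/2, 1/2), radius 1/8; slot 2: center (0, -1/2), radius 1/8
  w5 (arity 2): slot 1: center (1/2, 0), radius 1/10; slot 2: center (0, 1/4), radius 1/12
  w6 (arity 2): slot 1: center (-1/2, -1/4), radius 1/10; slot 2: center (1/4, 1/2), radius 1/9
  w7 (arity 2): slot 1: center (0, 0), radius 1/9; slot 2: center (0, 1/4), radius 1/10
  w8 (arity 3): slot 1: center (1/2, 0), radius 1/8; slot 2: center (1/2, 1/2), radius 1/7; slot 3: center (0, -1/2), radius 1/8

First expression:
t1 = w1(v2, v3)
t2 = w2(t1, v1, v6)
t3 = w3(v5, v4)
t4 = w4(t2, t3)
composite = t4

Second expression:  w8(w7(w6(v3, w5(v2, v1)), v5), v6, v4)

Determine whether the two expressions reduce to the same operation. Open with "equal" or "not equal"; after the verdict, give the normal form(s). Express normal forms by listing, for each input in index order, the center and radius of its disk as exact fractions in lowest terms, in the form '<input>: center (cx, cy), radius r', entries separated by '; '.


not equal — first v1: center (9/16, 9/16), radius 1/40; v2: center (7/16, 57/128), radius 1/384; v3: center (7/16, 7/16), radius 1/448; v4: center (1/16, -1/2), radius 1/48; v5: center (-1/16, -1/2), radius 1/56; v6: center (9/16, 7/16), radius 1/40, second v1: center (145/288, 19/2592), radius 1/7776; v2: center (1307/2592, 1/144), radius 1/6480; v3: center (71/144, -1/288), radius 1/720; v4: center (0, -1/2), radius 1/8; v5: center (1/2, 1/32), radius 1/80; v6: center (1/2, 1/2), radius 1/7

The first expression reduces to v1: center (9/16, 9/16), radius 1/40; v2: center (7/16, 57/128), radius 1/384; v3: center (7/16, 7/16), radius 1/448; v4: center (1/16, -1/2), radius 1/48; v5: center (-1/16, -1/2), radius 1/56; v6: center (9/16, 7/16), radius 1/40
The second expression reduces to v1: center (145/288, 19/2592), radius 1/7776; v2: center (1307/2592, 1/144), radius 1/6480; v3: center (71/144, -1/288), radius 1/720; v4: center (0, -1/2), radius 1/8; v5: center (1/2, 1/32), radius 1/80; v6: center (1/2, 1/2), radius 1/7
No match — not equal.


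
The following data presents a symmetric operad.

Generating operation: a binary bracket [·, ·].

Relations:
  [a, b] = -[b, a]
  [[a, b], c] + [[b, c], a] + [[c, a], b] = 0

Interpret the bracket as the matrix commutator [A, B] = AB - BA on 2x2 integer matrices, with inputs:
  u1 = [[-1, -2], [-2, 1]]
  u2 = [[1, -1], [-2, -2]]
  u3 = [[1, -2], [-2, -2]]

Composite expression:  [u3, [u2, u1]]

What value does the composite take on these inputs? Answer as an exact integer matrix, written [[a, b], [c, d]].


[u2, u1] = [[-2, -8], [10, 2]]
[u3, [u2, u1]] = [[-36, -32], [-22, 36]]

[[-36, -32], [-22, 36]]


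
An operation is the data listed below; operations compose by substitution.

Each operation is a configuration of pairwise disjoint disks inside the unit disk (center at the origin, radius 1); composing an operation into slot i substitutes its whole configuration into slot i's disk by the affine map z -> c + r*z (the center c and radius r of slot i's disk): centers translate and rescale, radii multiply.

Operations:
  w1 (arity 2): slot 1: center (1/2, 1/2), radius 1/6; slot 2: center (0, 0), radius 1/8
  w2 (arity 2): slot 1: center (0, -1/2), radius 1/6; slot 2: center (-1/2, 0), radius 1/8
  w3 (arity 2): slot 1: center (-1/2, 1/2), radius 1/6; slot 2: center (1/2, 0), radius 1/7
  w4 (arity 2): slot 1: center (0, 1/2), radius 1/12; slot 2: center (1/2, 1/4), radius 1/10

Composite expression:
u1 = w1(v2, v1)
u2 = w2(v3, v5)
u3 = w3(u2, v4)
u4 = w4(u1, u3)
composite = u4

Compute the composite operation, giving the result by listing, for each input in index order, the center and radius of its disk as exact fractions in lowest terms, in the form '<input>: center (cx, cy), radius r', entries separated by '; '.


v1: center (0, 1/2), radius 1/96; v2: center (1/24, 13/24), radius 1/72; v3: center (9/20, 7/24), radius 1/360; v4: center (11/20, 1/4), radius 1/70; v5: center (53/120, 3/10), radius 1/480


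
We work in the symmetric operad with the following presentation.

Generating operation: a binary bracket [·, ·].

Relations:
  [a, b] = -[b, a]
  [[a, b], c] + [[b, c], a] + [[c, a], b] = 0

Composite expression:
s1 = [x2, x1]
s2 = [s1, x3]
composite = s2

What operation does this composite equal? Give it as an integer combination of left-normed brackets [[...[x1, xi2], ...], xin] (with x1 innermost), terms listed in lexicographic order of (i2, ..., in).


-[[x1, x2], x3]


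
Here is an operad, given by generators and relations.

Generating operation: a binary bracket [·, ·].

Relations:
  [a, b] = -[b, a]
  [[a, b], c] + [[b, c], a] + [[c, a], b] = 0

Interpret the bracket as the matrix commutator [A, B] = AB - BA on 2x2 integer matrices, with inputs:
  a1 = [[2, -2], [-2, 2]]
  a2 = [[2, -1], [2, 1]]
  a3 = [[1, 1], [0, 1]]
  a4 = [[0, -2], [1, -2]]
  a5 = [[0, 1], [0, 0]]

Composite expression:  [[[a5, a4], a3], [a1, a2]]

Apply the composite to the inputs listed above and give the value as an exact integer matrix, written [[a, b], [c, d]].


[[-4, 24], [0, 4]]

[a5, a4] = [[1, -2], [0, -1]]
[[a5, a4], a3] = [[0, 2], [0, 0]]
[a1, a2] = [[-6, 2], [-2, 6]]
[[[a5, a4], a3], [a1, a2]] = [[-4, 24], [0, 4]]


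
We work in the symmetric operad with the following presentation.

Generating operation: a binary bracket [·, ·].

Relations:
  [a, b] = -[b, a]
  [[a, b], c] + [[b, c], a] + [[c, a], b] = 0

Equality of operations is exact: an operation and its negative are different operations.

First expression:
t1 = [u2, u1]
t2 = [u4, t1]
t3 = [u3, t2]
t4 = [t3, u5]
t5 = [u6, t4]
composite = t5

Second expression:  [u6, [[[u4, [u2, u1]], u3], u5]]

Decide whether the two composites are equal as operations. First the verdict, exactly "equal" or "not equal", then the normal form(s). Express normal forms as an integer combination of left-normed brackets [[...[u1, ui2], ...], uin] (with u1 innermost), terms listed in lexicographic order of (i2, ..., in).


not equal — first [[[[[u1, u2], u4], u3], u5], u6], second -[[[[[u1, u2], u4], u3], u5], u6]

The first expression, normalized: [[[[[u1, u2], u4], u3], u5], u6]
The second expression, normalized: -[[[[[u1, u2], u4], u3], u5], u6]
Different reductions; not equal.


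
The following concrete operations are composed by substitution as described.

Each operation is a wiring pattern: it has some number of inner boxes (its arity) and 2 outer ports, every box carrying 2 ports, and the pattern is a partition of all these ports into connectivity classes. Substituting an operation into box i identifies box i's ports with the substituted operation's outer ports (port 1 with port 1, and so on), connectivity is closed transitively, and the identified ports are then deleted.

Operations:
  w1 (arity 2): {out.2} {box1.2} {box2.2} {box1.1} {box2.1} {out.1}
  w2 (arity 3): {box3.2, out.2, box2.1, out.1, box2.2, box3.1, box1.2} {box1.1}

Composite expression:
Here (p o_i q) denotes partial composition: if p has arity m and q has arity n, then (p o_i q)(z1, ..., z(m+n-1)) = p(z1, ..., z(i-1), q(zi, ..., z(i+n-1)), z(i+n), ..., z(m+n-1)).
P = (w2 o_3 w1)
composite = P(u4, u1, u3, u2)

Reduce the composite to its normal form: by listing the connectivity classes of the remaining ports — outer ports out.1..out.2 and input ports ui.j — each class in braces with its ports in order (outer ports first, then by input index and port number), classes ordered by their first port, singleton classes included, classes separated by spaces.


{out.1, out.2, u1.1, u1.2, u4.2} {u2.1} {u2.2} {u3.1} {u3.2} {u4.1}

Substituting into w2 glues patterns; closure does the rest.
stage w1: inputs (u3, u2), connectivity {out.1} {out.2} {u2.1} {u2.2} {u3.1} {u3.2}, out.j its boundary
stage w2: inputs (u4, u1, u3, u2), connectivity {out.1, out.2, u1.1, u1.2, u4.2} {u2.1} {u2.2} {u3.1} {u3.2} {u4.1}, out.j its boundary


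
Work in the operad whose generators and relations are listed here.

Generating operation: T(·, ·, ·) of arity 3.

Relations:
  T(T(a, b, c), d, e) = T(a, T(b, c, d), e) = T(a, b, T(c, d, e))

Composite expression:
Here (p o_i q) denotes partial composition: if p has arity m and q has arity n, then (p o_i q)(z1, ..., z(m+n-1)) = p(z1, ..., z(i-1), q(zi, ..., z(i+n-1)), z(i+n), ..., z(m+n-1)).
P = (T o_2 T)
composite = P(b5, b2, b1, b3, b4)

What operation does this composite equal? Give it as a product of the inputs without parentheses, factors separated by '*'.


b5 * b2 * b1 * b3 * b4

Under associativity of T, the answer is the b's in reading order.
T(b2, b1, b3) spells out as b2 * b1 * b3
T(b5, T(b2, b1, b3), b4) spells out as b5 * b2 * b1 * b3 * b4


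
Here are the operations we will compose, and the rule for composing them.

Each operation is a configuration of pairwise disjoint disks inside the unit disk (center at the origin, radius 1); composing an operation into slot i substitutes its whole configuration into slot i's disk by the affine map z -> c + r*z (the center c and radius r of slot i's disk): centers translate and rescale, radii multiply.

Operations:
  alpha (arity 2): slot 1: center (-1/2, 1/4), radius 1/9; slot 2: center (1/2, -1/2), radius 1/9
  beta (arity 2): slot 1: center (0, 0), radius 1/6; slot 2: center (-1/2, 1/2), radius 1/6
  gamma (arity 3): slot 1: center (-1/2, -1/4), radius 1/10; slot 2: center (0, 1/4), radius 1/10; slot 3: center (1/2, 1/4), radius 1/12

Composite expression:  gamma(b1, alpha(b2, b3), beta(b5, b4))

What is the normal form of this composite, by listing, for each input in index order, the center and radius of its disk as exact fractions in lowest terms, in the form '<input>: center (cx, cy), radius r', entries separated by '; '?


Follow each b-input down from gamma: c' goes to c + r*c', radius to r*r'.
tracing b1 down its 1-map path: center (-1/2, -1/4), radius 1/10
tracing b2 down its 2-map path: center (-1/20, 11/40), radius 1/90
tracing b3 down its 2-map path: center (1/20, 1/5), radius 1/90
tracing b5 down its 2-map path: center (1/2, 1/4), radius 1/72
tracing b4 down its 2-map path: center (11/24, 7/24), radius 1/72

b1: center (-1/2, -1/4), radius 1/10; b2: center (-1/20, 11/40), radius 1/90; b3: center (1/20, 1/5), radius 1/90; b4: center (11/24, 7/24), radius 1/72; b5: center (1/2, 1/4), radius 1/72


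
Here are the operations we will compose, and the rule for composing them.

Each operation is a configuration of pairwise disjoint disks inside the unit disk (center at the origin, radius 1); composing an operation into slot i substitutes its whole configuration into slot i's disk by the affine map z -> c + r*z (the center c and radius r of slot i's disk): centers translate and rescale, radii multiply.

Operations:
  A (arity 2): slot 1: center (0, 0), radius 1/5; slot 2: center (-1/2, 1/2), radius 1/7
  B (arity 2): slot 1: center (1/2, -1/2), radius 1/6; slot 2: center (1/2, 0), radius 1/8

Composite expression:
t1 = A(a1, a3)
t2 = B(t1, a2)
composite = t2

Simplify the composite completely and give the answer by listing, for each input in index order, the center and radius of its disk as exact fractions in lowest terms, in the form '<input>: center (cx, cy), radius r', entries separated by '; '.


a1: center (1/2, -1/2), radius 1/30; a2: center (1/2, 0), radius 1/8; a3: center (5/12, -5/12), radius 1/42


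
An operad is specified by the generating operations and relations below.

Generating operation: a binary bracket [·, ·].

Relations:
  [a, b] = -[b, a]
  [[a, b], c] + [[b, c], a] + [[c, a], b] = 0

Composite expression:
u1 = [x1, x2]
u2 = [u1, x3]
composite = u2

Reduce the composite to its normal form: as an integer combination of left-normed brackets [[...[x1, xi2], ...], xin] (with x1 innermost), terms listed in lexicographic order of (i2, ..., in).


[[x1, x2], x3]

Skip Jacobi rewriting: expand, keep x1-initial words, read off terms.
Composite bracket: [[x1, x2], x3]
Under [a, b] = ab - ba we get 4 signed associative words (2^2 = 4).
Words beginning with x1 determine it all:
  word x1x2x3 has sign +1, contributing +[[x1, x2], x3]


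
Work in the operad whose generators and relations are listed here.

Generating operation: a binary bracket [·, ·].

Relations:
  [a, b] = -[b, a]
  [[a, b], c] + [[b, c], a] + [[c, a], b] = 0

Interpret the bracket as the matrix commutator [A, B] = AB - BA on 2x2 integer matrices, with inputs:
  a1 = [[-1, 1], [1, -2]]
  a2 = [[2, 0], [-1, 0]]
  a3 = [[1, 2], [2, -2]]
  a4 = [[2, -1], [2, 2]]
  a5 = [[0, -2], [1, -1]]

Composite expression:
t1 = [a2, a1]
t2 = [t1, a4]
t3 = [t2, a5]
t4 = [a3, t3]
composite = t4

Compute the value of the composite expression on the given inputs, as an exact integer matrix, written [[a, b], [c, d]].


[[-8, 34], [-22, 8]]

[a2, a1] = [[1, 2], [-3, -1]]
[[a2, a1], a4] = [[1, -2], [-4, -1]]
[[[a2, a1], a4], a5] = [[-10, -2], [-6, 10]]
[a3, [[[a2, a1], a4], a5]] = [[-8, 34], [-22, 8]]


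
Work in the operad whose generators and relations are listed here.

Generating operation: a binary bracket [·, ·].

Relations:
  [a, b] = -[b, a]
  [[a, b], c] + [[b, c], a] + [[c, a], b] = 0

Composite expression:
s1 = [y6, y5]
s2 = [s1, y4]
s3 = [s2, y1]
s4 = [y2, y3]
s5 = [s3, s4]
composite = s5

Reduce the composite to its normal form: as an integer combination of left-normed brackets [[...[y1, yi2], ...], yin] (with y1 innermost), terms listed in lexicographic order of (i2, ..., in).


-[[[[[y1, y4], y5], y6], y2], y3] + [[[[[y1, y4], y5], y6], y3], y2] + [[[[[y1, y4], y6], y5], y2], y3] - [[[[[y1, y4], y6], y5], y3], y2] + [[[[[y1, y5], y6], y4], y2], y3] - [[[[[y1, y5], y6], y4], y3], y2] - [[[[[y1, y6], y5], y4], y2], y3] + [[[[[y1, y6], y5], y4], y3], y2]

Skip Jacobi rewriting: expand, keep y1-initial words, read off terms.
Composite bracket: [[[[y6, y5], y4], y1], [y2, y3]]
The bracket unfolds into 32 signed words via [a, b] = ab - ba (2^5 = 32).
The y1-initial words carry the normal form:
  word y1y4y5y6y2y3 has sign -1, contributing -[[[[[y1, y4], y5], y6], y2], y3]
  word y1y4y5y6y3y2 has sign +1, contributing +[[[[[y1, y4], y5], y6], y3], y2]
  word y1y4y6y5y2y3 has sign +1, contributing +[[[[[y1, y4], y6], y5], y2], y3]
  word y1y4y6y5y3y2 has sign -1, contributing -[[[[[y1, y4], y6], y5], y3], y2]
  word y1y5y6y4y2y3 has sign +1, contributing +[[[[[y1, y5], y6], y4], y2], y3]
  word y1y5y6y4y3y2 has sign -1, contributing -[[[[[y1, y5], y6], y4], y3], y2]
  word y1y6y5y4y2y3 has sign -1, contributing -[[[[[y1, y6], y5], y4], y2], y3]
  word y1y6y5y4y3y2 has sign +1, contributing +[[[[[y1, y6], y5], y4], y3], y2]


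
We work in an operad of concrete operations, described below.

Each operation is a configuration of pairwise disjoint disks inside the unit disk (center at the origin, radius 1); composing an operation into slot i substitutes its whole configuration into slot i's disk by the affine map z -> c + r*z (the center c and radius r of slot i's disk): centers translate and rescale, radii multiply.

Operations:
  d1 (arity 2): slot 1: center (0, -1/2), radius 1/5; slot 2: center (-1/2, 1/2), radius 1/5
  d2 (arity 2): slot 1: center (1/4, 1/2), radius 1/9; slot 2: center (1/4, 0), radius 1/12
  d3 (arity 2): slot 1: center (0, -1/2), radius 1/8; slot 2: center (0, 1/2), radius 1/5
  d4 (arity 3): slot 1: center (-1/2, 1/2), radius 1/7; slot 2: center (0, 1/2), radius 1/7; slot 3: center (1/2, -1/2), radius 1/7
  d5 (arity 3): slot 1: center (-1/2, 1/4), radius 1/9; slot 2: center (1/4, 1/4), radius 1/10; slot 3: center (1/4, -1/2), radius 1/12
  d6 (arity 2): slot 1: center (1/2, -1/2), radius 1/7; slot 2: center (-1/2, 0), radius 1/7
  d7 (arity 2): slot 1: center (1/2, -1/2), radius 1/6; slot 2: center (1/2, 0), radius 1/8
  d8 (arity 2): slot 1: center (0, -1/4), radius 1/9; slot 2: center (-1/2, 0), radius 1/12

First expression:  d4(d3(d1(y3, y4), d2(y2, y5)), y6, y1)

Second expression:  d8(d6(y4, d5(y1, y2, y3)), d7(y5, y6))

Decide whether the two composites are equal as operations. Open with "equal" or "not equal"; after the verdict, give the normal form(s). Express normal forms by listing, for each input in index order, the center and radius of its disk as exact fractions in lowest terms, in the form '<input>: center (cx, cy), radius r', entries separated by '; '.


Reducing the first expression gives y1: center (1/2, -1/2), radius 1/7; y2: center (-69/140, 41/70), radius 1/315; y3: center (-1/2, 47/112), radius 1/280; y4: center (-57/112, 7/16), radius 1/280; y5: center (-69/140, 4/7), radius 1/420; y6: center (0, 1/2), radius 1/7
Reducing the second expression gives y1: center (-4/63, -31/126), radius 1/567; y2: center (-13/252, -31/126), radius 1/630; y3: center (-13/252, -65/252), radius 1/756; y4: center (1/18, -11/36), radius 1/63; y5: center (-11/24, -1/24), radius 1/72; y6: center (-11/24, 0), radius 1/96
Different reductions; not equal.

not equal; first: y1: center (1/2, -1/2), radius 1/7; y2: center (-69/140, 41/70), radius 1/315; y3: center (-1/2, 47/112), radius 1/280; y4: center (-57/112, 7/16), radius 1/280; y5: center (-69/140, 4/7), radius 1/420; y6: center (0, 1/2), radius 1/7; second: y1: center (-4/63, -31/126), radius 1/567; y2: center (-13/252, -31/126), radius 1/630; y3: center (-13/252, -65/252), radius 1/756; y4: center (1/18, -11/36), radius 1/63; y5: center (-11/24, -1/24), radius 1/72; y6: center (-11/24, 0), radius 1/96


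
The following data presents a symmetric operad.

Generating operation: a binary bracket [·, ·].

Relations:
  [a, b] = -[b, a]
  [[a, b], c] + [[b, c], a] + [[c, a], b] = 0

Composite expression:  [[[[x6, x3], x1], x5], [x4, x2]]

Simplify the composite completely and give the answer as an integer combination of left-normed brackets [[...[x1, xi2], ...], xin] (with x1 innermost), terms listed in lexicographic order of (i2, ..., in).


Antisymmetry and Jacobi reduce to x1-anchored left-normed brackets.
Composite bracket: [[[[x6, x3], x1], x5], [x4, x2]]
Under [a, b] = ab - ba we get 32 signed associative words (2^5 = 32).
Keep just the words that open with x1:
  x1x3x6x5x2x4 (sign -1) contributes -[[[[[x1, x3], x6], x5], x2], x4]
  x1x3x6x5x4x2 (sign +1) contributes +[[[[[x1, x3], x6], x5], x4], x2]
  x1x6x3x5x2x4 (sign +1) contributes +[[[[[x1, x6], x3], x5], x2], x4]
  x1x6x3x5x4x2 (sign -1) contributes -[[[[[x1, x6], x3], x5], x4], x2]

-[[[[[x1, x3], x6], x5], x2], x4] + [[[[[x1, x3], x6], x5], x4], x2] + [[[[[x1, x6], x3], x5], x2], x4] - [[[[[x1, x6], x3], x5], x4], x2]


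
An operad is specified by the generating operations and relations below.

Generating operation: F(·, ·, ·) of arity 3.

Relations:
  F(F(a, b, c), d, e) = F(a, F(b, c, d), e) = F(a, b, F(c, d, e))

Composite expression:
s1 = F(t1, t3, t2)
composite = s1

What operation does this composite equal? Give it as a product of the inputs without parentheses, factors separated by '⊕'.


The F-tree's shape is irrelevant; the t-reading-order decides.
F(t1, t3, t2) reduces to t1 ⊕ t3 ⊕ t2

t1 ⊕ t3 ⊕ t2


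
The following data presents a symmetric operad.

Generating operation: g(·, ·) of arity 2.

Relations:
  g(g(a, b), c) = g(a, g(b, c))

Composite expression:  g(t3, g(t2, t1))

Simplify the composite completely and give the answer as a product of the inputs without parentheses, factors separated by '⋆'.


t3 ⋆ t2 ⋆ t1

Every regrouping of g is equal, so read the t-inputs in written order.
g(t2, t1) reduces to t2 ⋆ t1
g(t3, g(t2, t1)) reduces to t3 ⋆ t2 ⋆ t1


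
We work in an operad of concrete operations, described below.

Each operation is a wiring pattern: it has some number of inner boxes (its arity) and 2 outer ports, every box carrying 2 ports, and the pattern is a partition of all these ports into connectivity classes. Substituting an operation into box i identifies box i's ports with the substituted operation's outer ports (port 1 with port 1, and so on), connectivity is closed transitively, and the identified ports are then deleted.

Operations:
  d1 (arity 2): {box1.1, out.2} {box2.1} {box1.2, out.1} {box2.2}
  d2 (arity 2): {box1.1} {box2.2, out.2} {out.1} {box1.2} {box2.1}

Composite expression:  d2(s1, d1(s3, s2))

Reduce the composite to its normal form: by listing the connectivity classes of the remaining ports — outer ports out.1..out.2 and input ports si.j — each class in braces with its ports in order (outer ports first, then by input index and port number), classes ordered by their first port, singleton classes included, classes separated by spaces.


After gluing at d2, chains via deleted ports link the s-ports.
composing d1 on (s3, s2), with out.j its own outer ports: {out.1, s3.2} {out.2, s3.1} {s2.1} {s2.2}
composing d2 on (s1, s3, s2), with out.j its own outer ports: {out.1} {out.2, s3.1} {s1.1} {s1.2} {s2.1} {s2.2} {s3.2}

{out.1} {out.2, s3.1} {s1.1} {s1.2} {s2.1} {s2.2} {s3.2}


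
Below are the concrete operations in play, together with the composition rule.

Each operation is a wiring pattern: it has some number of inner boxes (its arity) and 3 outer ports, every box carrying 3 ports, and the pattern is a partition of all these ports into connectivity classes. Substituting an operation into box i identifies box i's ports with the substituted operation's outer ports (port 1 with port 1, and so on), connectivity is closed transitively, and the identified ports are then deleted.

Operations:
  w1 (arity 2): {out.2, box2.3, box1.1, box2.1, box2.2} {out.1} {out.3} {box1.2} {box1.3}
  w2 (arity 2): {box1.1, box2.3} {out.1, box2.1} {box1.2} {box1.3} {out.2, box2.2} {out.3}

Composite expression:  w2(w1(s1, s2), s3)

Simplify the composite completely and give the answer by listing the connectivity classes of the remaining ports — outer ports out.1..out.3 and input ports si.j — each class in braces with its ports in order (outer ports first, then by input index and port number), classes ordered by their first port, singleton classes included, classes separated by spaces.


{out.1, s3.1} {out.2, s3.2} {out.3} {s1.1, s2.1, s2.2, s2.3} {s1.2} {s1.3} {s3.3}


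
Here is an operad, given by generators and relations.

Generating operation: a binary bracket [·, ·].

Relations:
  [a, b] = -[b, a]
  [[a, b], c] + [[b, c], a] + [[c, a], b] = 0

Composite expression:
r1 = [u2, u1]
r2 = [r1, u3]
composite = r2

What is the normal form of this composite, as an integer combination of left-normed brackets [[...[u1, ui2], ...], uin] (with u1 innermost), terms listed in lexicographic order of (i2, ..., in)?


Skip Jacobi rewriting: expand, keep u1-initial words, read off terms.
Composite bracket: [[u2, u1], u3]
Each bracket splits as ab - ba, giving 4 signed words (2^2 = 4).
Collect the words opening with u1:
  from u1u2u3, sign -1: term -[[u1, u2], u3]

-[[u1, u2], u3]


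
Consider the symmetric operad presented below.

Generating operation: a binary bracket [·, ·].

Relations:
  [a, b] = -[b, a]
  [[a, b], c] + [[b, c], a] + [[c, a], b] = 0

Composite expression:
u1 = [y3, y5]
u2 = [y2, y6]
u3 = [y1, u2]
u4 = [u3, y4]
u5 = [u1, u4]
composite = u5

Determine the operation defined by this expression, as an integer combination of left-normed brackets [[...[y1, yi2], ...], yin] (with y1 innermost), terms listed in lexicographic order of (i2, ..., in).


-[[[[[y1, y2], y6], y4], y3], y5] + [[[[[y1, y2], y6], y4], y5], y3] + [[[[[y1, y6], y2], y4], y3], y5] - [[[[[y1, y6], y2], y4], y5], y3]

Expand each bracket as ab - ba; the y1-initial words give the coefficients.
Composite bracket: [[y3, y5], [[y1, [y2, y6]], y4]]
Expanding via [a, b] = ab - ba: 32 signed words (2^5 = 32).
Collect the words opening with y1:
  the word y1y2y6y4y3y5 carries sign -1 and contributes -[[[[[y1, y2], y6], y4], y3], y5]
  the word y1y2y6y4y5y3 carries sign +1 and contributes +[[[[[y1, y2], y6], y4], y5], y3]
  the word y1y6y2y4y3y5 carries sign +1 and contributes +[[[[[y1, y6], y2], y4], y3], y5]
  the word y1y6y2y4y5y3 carries sign -1 and contributes -[[[[[y1, y6], y2], y4], y5], y3]


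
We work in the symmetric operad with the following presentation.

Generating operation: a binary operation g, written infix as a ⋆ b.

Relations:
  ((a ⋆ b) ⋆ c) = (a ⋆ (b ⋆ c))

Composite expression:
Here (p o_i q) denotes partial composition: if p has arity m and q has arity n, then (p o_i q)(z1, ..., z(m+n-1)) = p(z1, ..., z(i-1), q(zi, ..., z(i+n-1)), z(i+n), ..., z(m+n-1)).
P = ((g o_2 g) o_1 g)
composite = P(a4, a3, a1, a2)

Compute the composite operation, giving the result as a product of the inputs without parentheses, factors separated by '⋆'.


a4 ⋆ a3 ⋆ a1 ⋆ a2

Associativity of g dissolves the nesting; only the a-input order survives.
(a4 ⋆ a3) spells out as a4 ⋆ a3
(a1 ⋆ a2) spells out as a1 ⋆ a2
((a4 ⋆ a3) ⋆ (a1 ⋆ a2)) spells out as a4 ⋆ a3 ⋆ a1 ⋆ a2


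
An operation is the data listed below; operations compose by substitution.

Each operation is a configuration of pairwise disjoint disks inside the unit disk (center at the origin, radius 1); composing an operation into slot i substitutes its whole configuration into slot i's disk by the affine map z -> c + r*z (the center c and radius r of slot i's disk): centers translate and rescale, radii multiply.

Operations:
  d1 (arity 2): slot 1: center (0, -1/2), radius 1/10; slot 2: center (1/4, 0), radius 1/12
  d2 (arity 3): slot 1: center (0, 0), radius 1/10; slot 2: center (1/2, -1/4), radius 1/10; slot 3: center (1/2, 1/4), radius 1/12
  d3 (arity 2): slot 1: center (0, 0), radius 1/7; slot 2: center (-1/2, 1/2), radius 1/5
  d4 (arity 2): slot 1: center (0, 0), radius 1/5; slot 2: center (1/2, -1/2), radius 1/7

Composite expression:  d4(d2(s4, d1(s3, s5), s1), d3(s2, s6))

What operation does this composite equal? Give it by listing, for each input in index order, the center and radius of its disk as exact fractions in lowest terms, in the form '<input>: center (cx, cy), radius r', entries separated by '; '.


s1: center (1/10, 1/20), radius 1/60; s2: center (1/2, -1/2), radius 1/49; s3: center (1/10, -3/50), radius 1/500; s4: center (0, 0), radius 1/50; s5: center (21/200, -1/20), radius 1/600; s6: center (3/7, -3/7), radius 1/35

Follow each s-input down from d4: c' goes to c + r*c', radius to r*r'.
input s4: composing its 2 substitution steps yields center (0, 0), radius 1/50
input s3: composing its 3 substitution steps yields center (1/10, -3/50), radius 1/500
input s5: composing its 3 substitution steps yields center (21/200, -1/20), radius 1/600
input s1: composing its 2 substitution steps yields center (1/10, 1/20), radius 1/60
input s2: composing its 2 substitution steps yields center (1/2, -1/2), radius 1/49
input s6: composing its 2 substitution steps yields center (3/7, -3/7), radius 1/35


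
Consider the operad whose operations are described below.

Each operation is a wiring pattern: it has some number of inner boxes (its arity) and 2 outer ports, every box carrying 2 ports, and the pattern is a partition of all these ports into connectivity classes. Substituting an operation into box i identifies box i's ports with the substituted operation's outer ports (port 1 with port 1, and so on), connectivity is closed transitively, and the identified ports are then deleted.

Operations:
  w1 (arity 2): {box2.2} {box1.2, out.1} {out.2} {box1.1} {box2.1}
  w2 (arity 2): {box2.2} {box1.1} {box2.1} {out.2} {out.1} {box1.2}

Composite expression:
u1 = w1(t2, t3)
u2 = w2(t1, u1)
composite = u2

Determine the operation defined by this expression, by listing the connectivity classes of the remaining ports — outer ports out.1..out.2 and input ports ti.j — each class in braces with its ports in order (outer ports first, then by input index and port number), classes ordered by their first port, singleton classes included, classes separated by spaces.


Treat the ports identified at w2 as solder joints: merge, then drop.
composing w1 on (t2, t3), with out.j its own outer ports: {out.1, t2.2} {out.2} {t2.1} {t3.1} {t3.2}
composing w2 on (t1, t2, t3), with out.j its own outer ports: {out.1} {out.2} {t1.1} {t1.2} {t2.1} {t2.2} {t3.1} {t3.2}

{out.1} {out.2} {t1.1} {t1.2} {t2.1} {t2.2} {t3.1} {t3.2}


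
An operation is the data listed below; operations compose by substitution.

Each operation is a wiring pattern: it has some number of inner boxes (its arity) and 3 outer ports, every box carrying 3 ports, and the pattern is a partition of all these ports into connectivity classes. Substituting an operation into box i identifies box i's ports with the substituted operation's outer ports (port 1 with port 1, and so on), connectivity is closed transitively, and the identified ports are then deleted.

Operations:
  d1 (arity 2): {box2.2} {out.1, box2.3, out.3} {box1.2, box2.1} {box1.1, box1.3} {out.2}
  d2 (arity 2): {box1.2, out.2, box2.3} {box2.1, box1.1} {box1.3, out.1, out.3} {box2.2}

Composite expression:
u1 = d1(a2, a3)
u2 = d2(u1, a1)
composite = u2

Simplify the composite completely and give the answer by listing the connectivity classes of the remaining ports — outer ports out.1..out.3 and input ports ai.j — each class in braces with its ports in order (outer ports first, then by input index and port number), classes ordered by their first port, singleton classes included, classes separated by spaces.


Connectivity passes through glued d2-boundaries; trace each wire chain.
d1 over (a2, a3) gives {out.1, out.3, a3.3} {out.2} {a2.1, a2.3} {a2.2, a3.1} {a3.2}, out.j being that stage's outer ports
d2 over (a2, a3, a1) gives {out.1, out.3, a1.1, a3.3} {out.2, a1.3} {a1.2} {a2.1, a2.3} {a2.2, a3.1} {a3.2}, out.j being that stage's outer ports

{out.1, out.3, a1.1, a3.3} {out.2, a1.3} {a1.2} {a2.1, a2.3} {a2.2, a3.1} {a3.2}


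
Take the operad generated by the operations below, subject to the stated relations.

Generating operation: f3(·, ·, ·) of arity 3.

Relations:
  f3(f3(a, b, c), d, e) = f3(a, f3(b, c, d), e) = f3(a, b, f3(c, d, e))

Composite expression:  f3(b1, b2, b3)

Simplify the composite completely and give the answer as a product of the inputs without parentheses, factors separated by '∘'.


b1 ∘ b2 ∘ b3


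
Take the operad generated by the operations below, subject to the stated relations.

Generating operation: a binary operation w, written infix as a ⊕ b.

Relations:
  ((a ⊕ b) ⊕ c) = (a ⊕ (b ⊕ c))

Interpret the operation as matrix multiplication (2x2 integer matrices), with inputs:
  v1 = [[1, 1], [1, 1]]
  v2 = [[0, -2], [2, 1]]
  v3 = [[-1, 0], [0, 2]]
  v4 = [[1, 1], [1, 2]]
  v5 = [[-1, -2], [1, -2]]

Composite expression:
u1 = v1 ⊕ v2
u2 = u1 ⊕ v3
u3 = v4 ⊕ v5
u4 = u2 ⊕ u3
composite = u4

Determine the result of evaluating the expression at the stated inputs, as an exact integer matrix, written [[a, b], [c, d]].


(v1 ⊕ v2) = [[2, -1], [2, -1]]
((v1 ⊕ v2) ⊕ v3) = [[-2, -2], [-2, -2]]
(v4 ⊕ v5) = [[0, -4], [1, -6]]
(((v1 ⊕ v2) ⊕ v3) ⊕ (v4 ⊕ v5)) = [[-2, 20], [-2, 20]]

[[-2, 20], [-2, 20]]


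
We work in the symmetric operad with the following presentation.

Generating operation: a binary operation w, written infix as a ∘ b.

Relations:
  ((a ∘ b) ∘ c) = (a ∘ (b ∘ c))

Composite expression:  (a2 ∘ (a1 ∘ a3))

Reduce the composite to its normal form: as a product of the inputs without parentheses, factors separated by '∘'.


a2 ∘ a1 ∘ a3

All parenthesizations of w agree; list the a-inputs left to right.
(a1 ∘ a3) flattens to a1 ∘ a3
(a2 ∘ (a1 ∘ a3)) flattens to a2 ∘ a1 ∘ a3


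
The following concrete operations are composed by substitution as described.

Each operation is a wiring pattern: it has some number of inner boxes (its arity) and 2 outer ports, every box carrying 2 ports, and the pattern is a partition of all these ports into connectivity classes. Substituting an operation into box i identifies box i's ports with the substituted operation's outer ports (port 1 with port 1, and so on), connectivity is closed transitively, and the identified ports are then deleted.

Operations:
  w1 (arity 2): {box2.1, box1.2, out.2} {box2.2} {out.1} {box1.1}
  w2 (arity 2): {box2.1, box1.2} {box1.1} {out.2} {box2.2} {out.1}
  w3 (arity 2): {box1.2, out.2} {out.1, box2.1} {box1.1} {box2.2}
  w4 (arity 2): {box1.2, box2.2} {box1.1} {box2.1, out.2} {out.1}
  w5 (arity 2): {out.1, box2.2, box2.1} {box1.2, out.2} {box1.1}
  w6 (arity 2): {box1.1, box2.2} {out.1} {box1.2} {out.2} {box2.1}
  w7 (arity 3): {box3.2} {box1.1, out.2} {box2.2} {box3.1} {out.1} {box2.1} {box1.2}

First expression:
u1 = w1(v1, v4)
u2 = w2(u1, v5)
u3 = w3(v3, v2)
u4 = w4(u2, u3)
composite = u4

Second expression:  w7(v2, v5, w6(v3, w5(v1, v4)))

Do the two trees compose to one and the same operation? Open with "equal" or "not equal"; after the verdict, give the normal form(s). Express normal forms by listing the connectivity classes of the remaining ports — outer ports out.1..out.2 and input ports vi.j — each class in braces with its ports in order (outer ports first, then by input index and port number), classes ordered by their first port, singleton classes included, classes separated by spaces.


not equal; the first gives {out.1} {out.2, v2.1} {v1.1} {v1.2, v4.1, v5.1} {v2.2} {v3.1} {v3.2} {v4.2} {v5.2} and the second {out.1} {out.2, v2.1} {v1.1} {v1.2, v3.1} {v2.2} {v3.2} {v4.1, v4.2} {v5.1} {v5.2}

Normal form of the first expression: {out.1} {out.2, v2.1} {v1.1} {v1.2, v4.1, v5.1} {v2.2} {v3.1} {v3.2} {v4.2} {v5.2}
Normal form of the second expression: {out.1} {out.2, v2.1} {v1.1} {v1.2, v3.1} {v2.2} {v3.2} {v4.1, v4.2} {v5.1} {v5.2}
No match — not equal.
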